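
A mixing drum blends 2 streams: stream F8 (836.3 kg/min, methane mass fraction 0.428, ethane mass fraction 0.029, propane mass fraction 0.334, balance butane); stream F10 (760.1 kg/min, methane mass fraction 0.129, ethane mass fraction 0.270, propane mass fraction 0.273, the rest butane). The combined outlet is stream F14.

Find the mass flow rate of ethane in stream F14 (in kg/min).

229.5 kg/min

ethane out = ethane in = 836.3×0.029 + 760.1×0.270 = 229.48 kg/min.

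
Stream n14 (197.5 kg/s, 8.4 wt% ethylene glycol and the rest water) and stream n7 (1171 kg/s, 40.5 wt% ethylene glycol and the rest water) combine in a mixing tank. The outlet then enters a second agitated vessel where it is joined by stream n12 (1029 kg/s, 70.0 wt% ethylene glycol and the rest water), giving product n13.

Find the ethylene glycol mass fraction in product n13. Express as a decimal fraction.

0.505

Overall, product flow = 2397.5 kg/s.
ethylene glycol in = 197.5×0.084 + 1171×0.405 + 1029×0.700 = 1211.1 kg/s.
ethylene glycol fraction in n13 = 0.505.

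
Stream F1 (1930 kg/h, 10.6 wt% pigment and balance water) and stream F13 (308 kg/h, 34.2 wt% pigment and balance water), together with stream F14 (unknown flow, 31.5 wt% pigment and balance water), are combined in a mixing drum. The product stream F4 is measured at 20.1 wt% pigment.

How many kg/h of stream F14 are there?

1227 kg/h

Let F14 be the unknown flow. Total out = 2238 + F14.
pigment balance: 309.92 + 0.315·F14 = 0.201·(2238 + F14)
(0.315 − 0.201)·F14 = 0.201×2238 − 309.92 = 139.92
F14 = 139.92 / 0.114 = 1227.4 kg/h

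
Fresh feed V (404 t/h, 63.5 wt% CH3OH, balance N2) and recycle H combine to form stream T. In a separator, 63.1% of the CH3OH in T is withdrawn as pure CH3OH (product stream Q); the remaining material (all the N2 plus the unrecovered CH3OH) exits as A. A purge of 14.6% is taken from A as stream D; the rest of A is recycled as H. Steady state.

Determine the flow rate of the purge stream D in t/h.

N2 enters only via V and leaves only via the purge: 404×0.365 = 0.146×(N2 in A), and the separator passes all N2, so N2 in T = N2 in A = 1010 t/h.
CH3OH in T: m_A = 404×0.635 + (1−0.146)·(1−0.631)·m_A, so m_A = 256.54/0.6849 = 374.58 t/h.
A = (1−0.631)×374.58 + 1010 = 1148.2 t/h.
Purge D = 0.146×1148.2 = 167.64 t/h.

167.6 t/h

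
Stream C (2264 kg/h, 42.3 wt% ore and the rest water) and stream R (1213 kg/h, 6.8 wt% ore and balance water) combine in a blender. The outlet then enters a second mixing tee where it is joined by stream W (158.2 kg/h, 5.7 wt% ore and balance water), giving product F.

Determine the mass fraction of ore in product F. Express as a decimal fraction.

0.289

Overall, product flow = 3635.2 kg/h.
ore in = 2264×0.423 + 1213×0.068 + 158.2×0.057 = 1049.2 kg/h.
ore fraction in F = 0.289.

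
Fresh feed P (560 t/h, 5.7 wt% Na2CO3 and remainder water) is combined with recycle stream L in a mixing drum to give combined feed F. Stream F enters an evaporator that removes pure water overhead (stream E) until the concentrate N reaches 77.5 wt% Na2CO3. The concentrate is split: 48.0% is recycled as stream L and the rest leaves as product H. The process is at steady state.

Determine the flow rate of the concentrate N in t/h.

Overall Na2CO3 balance (none leaves overhead): Na2CO3 in fresh feed = Na2CO3 in product, i.e. 560×0.057 = (1−0.480)·N·0.775.
N = 31.92/(0.775×0.520) = 79.206 t/h.

79.21 t/h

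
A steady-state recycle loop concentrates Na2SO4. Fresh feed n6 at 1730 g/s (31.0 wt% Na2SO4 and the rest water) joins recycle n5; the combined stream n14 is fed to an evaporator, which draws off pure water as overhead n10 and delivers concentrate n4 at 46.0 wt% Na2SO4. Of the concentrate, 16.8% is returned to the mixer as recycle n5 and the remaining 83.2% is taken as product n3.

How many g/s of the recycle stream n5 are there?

235.4 g/s

Overall Na2SO4 balance (none leaves overhead): Na2SO4 in fresh feed = Na2SO4 in product, i.e. 1730×0.310 = (1−0.168)·n4·0.460.
n4 = 536.3/(0.460×0.832) = 1401.3 g/s.
Recycle n5 = 0.168×1401.3 = 235.42 g/s.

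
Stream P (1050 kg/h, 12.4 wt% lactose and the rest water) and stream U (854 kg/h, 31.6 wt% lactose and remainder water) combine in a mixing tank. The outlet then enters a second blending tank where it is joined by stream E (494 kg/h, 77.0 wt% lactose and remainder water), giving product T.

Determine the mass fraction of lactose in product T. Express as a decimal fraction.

0.325

Overall, product flow = 2398 kg/h.
lactose in = 1050×0.124 + 854×0.316 + 494×0.770 = 780.44 kg/h.
lactose fraction in T = 0.325.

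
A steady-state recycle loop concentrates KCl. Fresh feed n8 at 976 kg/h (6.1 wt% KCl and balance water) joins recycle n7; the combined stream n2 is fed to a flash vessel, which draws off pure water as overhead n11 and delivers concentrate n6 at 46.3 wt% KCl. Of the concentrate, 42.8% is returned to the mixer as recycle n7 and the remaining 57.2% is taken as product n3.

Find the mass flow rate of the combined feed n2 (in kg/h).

1072 kg/h

Overall KCl balance (none leaves overhead): KCl in fresh feed = KCl in product, i.e. 976×0.061 = (1−0.428)·n6·0.463.
n6 = 59.536/(0.463×0.572) = 224.8 kg/h.
Recycle n7 = 0.428×224.8 = 96.216 kg/h.
Combined feed n2 = 976 + 96.216 = 1072.2 kg/h.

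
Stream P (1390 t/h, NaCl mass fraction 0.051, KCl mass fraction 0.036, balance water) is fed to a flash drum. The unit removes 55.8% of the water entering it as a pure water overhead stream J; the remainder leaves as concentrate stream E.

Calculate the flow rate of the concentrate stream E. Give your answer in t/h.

water entering = 1390×0.913 = 1269.1 t/h; overhead removed = 0.558×1269.1 = 708.14 t/h.
Concentrate = 1390 − 708.14 = 681.86 t/h.

681.9 t/h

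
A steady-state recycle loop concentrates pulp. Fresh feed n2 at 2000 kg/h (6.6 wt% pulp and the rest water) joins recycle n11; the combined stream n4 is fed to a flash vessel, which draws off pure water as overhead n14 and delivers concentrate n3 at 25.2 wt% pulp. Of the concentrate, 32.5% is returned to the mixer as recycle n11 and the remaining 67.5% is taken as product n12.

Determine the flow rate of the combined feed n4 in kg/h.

2252 kg/h

Overall pulp balance (none leaves overhead): pulp in fresh feed = pulp in product, i.e. 2000×0.066 = (1−0.325)·n3·0.252.
n3 = 132/(0.252×0.675) = 776.01 kg/h.
Recycle n11 = 0.325×776.01 = 252.2 kg/h.
Combined feed n4 = 2000 + 252.2 = 2252.2 kg/h.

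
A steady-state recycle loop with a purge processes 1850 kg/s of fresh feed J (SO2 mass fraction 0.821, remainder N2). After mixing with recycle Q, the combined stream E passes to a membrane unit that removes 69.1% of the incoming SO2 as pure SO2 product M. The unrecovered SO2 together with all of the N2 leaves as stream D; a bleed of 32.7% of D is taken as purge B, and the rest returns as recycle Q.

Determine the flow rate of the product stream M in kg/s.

SO2 in E: m_A = 1850×0.821 + (1−0.327)·(1−0.691)·m_A, so m_A = 1518.8/0.7920 = 1917.6 kg/s.
Product M = 0.691×1917.6 = 1325.1 kg/s.

1325 kg/s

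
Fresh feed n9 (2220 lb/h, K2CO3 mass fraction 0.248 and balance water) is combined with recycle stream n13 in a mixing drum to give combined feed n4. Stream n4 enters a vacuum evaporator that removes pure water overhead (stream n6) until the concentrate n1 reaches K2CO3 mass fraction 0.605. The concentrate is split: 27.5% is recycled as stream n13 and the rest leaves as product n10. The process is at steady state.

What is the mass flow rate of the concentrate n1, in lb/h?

1255 lb/h

Overall K2CO3 balance (none leaves overhead): K2CO3 in fresh feed = K2CO3 in product, i.e. 2220×0.248 = (1−0.275)·n1·0.605.
n1 = 550.56/(0.605×0.725) = 1255.2 lb/h.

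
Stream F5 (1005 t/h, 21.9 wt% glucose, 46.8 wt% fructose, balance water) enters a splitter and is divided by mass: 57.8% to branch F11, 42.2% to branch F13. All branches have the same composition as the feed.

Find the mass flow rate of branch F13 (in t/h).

Branch F13 flow = 0.422×1005 = 424.11 t/h.

424.1 t/h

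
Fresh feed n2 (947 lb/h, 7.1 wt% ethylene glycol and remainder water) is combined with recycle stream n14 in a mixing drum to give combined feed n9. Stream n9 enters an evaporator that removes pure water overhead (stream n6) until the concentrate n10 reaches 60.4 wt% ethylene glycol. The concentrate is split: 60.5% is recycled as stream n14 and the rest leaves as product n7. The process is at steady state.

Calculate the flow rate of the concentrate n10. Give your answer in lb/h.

281.8 lb/h

Overall ethylene glycol balance (none leaves overhead): ethylene glycol in fresh feed = ethylene glycol in product, i.e. 947×0.071 = (1−0.605)·n10·0.604.
n10 = 67.237/(0.604×0.395) = 281.82 lb/h.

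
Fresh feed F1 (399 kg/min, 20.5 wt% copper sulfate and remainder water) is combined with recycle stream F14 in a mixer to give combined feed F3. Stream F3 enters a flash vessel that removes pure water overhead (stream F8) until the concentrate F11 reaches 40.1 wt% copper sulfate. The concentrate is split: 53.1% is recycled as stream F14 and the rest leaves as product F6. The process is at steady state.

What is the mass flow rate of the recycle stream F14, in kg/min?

230.9 kg/min

Overall copper sulfate balance (none leaves overhead): copper sulfate in fresh feed = copper sulfate in product, i.e. 399×0.205 = (1−0.531)·F11·0.401.
F11 = 81.795/(0.401×0.469) = 434.92 kg/min.
Recycle F14 = 0.531×434.92 = 230.94 kg/min.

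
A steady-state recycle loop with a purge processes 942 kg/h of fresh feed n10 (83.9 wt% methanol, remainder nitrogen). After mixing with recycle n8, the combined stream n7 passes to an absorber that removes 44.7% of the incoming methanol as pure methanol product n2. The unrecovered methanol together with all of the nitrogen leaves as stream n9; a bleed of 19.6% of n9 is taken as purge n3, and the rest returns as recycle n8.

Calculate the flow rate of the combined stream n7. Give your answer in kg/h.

2197 kg/h

nitrogen enters only via n10 and leaves only via the purge: 942×0.161 = 0.196×(nitrogen in n9), and the absorber passes all nitrogen, so nitrogen in n7 = nitrogen in n9 = 773.79 kg/h.
methanol in n7: m_A = 942×0.839 + (1−0.196)·(1−0.447)·m_A, so m_A = 790.34/0.5554 = 1423 kg/h.
n7 = 1423 + 773.79 = 2196.8 kg/h.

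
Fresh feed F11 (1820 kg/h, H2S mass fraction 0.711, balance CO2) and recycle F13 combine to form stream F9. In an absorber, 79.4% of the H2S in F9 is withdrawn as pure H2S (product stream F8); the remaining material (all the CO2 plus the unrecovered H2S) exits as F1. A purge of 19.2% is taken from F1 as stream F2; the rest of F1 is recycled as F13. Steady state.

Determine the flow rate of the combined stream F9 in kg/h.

4292 kg/h

CO2 enters only via F11 and leaves only via the purge: 1820×0.289 = 0.192×(CO2 in F1), and the absorber passes all CO2, so CO2 in F9 = CO2 in F1 = 2739.5 kg/h.
H2S in F9: m_A = 1820×0.711 + (1−0.192)·(1−0.794)·m_A, so m_A = 1294/0.8336 = 1552.4 kg/h.
F9 = 1552.4 + 2739.5 = 4291.9 kg/h.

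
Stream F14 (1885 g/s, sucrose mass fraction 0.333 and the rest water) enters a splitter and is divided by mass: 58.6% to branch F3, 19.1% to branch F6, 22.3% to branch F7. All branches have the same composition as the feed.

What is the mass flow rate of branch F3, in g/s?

Branch F3 flow = 0.586×1885 = 1104.6 g/s.

1105 g/s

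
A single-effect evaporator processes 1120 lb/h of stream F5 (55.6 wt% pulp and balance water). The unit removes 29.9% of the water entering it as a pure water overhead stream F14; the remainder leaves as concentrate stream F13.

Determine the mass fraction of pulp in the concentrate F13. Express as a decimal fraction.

0.641

pulp is not removed: 1120×0.556 = 622.72 lb/h of pulp enters F13.
water entering = 1120×0.444 = 497.28 lb/h; overhead removed = 0.299×497.28 = 148.69 lb/h.
Concentrate = 1120 − 148.69 = 971.31 lb/h.
Mass fraction = 622.72/971.31 = 0.641.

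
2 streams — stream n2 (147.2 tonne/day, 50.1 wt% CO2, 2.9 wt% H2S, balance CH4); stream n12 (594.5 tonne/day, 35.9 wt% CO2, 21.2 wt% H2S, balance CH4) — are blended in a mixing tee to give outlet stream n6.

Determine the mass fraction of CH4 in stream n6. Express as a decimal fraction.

Total flow out = 147.2 + 594.5 = 741.7 tonne/day.
CH4 in = 147.2×0.470 + 594.5×0.429 = 324.22 tonne/day.
CH4 mass fraction in n6 = 324.22/741.7 = 0.437.

0.437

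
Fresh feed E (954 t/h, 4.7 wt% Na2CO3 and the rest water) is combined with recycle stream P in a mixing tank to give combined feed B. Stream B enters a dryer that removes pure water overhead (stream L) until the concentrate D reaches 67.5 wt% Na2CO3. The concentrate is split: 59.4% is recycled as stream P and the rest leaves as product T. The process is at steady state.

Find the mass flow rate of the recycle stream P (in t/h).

Overall Na2CO3 balance (none leaves overhead): Na2CO3 in fresh feed = Na2CO3 in product, i.e. 954×0.047 = (1−0.594)·D·0.675.
D = 44.838/(0.675×0.406) = 163.61 t/h.
Recycle P = 0.594×163.61 = 97.186 t/h.

97.19 t/h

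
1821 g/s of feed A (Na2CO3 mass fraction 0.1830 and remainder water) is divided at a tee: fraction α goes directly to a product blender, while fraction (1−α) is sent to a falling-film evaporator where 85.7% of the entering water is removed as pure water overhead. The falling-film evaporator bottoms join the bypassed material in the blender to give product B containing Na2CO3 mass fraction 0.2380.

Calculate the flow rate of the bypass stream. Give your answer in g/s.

All 1821×0.183 = 333.24 g/s of Na2CO3 reaches B, so B = 333.24/0.238 = 1400.2 g/s and vapour = 420.82 g/s.
The evaporator receives (1−α)·1821 of feed at 0.817 water and removes 0.857 of that water:
0.857×0.817×(1−α)×1821 = 420.82
(1−α) = 420.82/1275 = 0.3301;  α = 0.6699.
Bypass flow = 0.6699×1821 = 1220 g/s.

1220 g/s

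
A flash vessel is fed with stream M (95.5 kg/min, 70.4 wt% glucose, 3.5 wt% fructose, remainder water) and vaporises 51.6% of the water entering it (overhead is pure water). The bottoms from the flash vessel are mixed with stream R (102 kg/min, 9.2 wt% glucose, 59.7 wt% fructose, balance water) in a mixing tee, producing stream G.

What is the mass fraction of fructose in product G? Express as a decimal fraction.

0.3479

Vapour removed = 0.516×0.261×95.5 = 12.862 kg/min; concentrate = 82.638 kg/min.
fructose reaching the mixer = 3.3425 (from concentrate) + 102×0.597 = 64.236 kg/min.
Product flow = 82.638 + 102 = 184.64 kg/min; fructose fraction = 0.3479.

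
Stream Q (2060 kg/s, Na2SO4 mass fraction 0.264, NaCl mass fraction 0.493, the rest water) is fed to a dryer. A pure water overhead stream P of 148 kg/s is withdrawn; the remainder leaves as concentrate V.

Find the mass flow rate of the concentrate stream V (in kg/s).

Concentrate = 2060 − 148 = 1912 kg/s.

1912 kg/s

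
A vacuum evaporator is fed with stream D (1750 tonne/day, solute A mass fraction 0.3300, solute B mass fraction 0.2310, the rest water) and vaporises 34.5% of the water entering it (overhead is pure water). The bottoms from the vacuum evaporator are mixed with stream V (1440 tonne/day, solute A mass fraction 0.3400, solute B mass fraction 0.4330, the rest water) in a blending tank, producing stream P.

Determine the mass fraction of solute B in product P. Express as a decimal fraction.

Vapour removed = 0.345×0.439×1750 = 265.05 tonne/day; concentrate = 1485 tonne/day.
solute B reaching the mixer = 404.25 (from concentrate) + 1440×0.433 = 1027.8 tonne/day.
Product flow = 1485 + 1440 = 2925 tonne/day; solute B fraction = 0.3514.

0.3514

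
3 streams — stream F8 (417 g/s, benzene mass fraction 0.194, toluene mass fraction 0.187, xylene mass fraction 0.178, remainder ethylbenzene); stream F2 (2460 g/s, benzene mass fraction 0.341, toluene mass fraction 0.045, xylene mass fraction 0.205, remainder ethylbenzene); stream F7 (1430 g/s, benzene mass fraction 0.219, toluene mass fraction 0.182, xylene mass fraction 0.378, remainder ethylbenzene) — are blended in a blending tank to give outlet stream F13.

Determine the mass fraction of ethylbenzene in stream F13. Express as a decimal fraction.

Total flow out = 417 + 2460 + 1430 = 4307 g/s.
ethylbenzene in = 417×0.441 + 2460×0.409 + 1430×0.221 = 1506.1 g/s.
ethylbenzene mass fraction in F13 = 1506.1/4307 = 0.350.

0.350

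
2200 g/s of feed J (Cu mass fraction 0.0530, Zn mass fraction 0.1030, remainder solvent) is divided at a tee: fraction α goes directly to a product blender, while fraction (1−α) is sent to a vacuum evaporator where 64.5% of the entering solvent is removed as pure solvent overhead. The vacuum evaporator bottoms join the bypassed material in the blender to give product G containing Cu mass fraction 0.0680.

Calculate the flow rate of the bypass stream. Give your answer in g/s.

All 2200×0.053 = 116.6 g/s of Cu reaches G, so G = 116.6/0.068 = 1714.7 g/s and vapour = 485.29 g/s.
The evaporator receives (1−α)·2200 of feed at 0.844 solvent and removes 0.645 of that solvent:
0.645×0.844×(1−α)×2200 = 485.29
(1−α) = 485.29/1197.6 = 0.4052;  α = 0.5948.
Bypass flow = 0.5948×2200 = 1308.5 g/s.

1309 g/s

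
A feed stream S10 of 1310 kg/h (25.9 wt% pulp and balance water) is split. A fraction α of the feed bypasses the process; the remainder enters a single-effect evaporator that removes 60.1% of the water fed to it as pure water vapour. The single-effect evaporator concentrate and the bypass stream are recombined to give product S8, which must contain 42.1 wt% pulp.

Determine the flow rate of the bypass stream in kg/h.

All 1310×0.259 = 339.29 kg/h of pulp reaches S8, so S8 = 339.29/0.421 = 805.91 kg/h and vapour = 504.09 kg/h.
The evaporator receives (1−α)·1310 of feed at 0.741 water and removes 0.601 of that water:
0.601×0.741×(1−α)×1310 = 504.09
(1−α) = 504.09/583.4 = 0.8641;  α = 0.1359.
Bypass flow = 0.1359×1310 = 178.09 kg/h.

178.1 kg/h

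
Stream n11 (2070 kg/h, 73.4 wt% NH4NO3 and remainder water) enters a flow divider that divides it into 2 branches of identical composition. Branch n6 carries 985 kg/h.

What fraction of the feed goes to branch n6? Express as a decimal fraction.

0.476

Fraction to n6 = 985/2070 = 0.4758.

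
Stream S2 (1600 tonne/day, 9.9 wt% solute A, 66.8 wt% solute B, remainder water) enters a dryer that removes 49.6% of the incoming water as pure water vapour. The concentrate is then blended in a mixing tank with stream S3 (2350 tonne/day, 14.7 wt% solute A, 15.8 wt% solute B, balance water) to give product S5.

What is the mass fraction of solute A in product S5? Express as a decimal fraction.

Vapour removed = 0.496×0.233×1600 = 184.91 tonne/day; concentrate = 1415.1 tonne/day.
solute A reaching the mixer = 158.4 (from concentrate) + 2350×0.147 = 503.85 tonne/day.
Product flow = 1415.1 + 2350 = 3765.1 tonne/day; solute A fraction = 0.134.

0.134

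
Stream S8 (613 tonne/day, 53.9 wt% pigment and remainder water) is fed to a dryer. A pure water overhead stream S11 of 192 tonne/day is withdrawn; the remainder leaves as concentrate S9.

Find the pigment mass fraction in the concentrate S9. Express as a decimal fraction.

0.785

pigment is not removed: 613×0.539 = 330.41 tonne/day of pigment enters S9.
Concentrate = 613 − 192 = 421 tonne/day.
Mass fraction = 330.41/421 = 0.785.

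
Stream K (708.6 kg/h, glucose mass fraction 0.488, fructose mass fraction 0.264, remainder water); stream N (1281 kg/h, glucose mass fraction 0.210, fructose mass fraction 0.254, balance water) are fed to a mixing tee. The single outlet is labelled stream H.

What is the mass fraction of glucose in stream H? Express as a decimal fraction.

Total flow out = 708.6 + 1281 = 1989.6 kg/h.
glucose in = 708.6×0.488 + 1281×0.210 = 614.81 kg/h.
glucose mass fraction in H = 614.81/1989.6 = 0.309.

0.309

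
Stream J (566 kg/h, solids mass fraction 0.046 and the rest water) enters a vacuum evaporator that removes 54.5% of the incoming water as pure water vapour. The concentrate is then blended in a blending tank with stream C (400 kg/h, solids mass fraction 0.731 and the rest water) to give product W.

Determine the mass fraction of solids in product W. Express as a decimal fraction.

0.474

Vapour removed = 0.545×0.954×566 = 294.28 kg/h; concentrate = 271.72 kg/h.
solids reaching the mixer = 26.036 (from concentrate) + 400×0.731 = 318.44 kg/h.
Product flow = 271.72 + 400 = 671.72 kg/h; solids fraction = 0.474.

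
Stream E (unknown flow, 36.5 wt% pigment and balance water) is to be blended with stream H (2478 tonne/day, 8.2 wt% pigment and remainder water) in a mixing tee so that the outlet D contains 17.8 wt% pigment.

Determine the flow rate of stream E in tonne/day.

1272 tonne/day

Let E be the unknown flow. Total out = 2478 + E.
pigment balance: 203.2 + 0.365·E = 0.178·(2478 + E)
(0.365 − 0.178)·E = 0.178×2478 − 203.2 = 237.89
E = 237.89 / 0.187 = 1272.1 tonne/day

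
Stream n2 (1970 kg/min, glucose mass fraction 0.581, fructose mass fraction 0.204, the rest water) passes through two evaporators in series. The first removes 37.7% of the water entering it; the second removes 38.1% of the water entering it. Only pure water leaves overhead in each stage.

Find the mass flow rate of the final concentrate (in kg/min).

water in feed = 1970×0.215 = 423.55 kg/min.
After stage 1: water left = (1−0.377)×423.55 = 263.87; stream total = 1810.3 kg/min.
After stage 2: water left = (1−0.381)×263.87 = 163.34; final concentrate = 1709.8 kg/min.

1710 kg/min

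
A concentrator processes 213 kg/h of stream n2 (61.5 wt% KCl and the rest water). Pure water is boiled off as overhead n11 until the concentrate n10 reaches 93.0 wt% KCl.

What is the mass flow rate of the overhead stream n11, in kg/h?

72.15 kg/h

KCl is conserved: 213×0.615 = 131 kg/h all reports to the concentrate.
Concentrate = 131/(target fraction) = 140.85 kg/h.
Overhead = 213 − 140.85 = 72.145 kg/h.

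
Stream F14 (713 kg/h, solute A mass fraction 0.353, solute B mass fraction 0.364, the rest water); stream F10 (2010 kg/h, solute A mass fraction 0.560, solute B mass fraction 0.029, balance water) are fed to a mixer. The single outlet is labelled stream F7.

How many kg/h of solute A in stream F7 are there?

1377 kg/h

solute A out = solute A in = 713×0.353 + 2010×0.560 = 1377.3 kg/h.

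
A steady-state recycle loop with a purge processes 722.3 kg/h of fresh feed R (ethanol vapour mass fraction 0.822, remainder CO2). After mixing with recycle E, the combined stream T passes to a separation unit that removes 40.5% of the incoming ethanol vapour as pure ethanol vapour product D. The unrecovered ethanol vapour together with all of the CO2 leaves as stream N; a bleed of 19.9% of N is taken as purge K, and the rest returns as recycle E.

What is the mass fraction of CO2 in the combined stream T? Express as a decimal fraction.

CO2 enters only via R and leaves only via the purge: 722.3×0.178 = 0.199×(CO2 in N), and the separation unit passes all CO2, so CO2 in T = CO2 in N = 646.08 kg/h.
ethanol vapour in T: m_A = 722.3×0.822 + (1−0.199)·(1−0.405)·m_A, so m_A = 593.73/0.5234 = 1134.4 kg/h.
T = 1134.4 + 646.08 = 1780.4 kg/h.
CO2 fraction in T = 646.08/1780.4 = 0.363.

0.363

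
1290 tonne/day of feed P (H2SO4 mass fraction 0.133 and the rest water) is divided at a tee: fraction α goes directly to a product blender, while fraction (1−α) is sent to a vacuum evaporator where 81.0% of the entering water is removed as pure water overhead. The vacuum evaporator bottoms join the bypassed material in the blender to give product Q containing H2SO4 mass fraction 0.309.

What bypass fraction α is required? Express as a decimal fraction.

All 1290×0.133 = 171.57 tonne/day of H2SO4 reaches Q, so Q = 171.57/0.309 = 555.24 tonne/day and vapour = 734.76 tonne/day.
The evaporator receives (1−α)·1290 of feed at 0.867 water and removes 0.810 of that water:
0.810×0.867×(1−α)×1290 = 734.76
(1−α) = 734.76/905.93 = 0.8111;  α = 0.1889.

0.189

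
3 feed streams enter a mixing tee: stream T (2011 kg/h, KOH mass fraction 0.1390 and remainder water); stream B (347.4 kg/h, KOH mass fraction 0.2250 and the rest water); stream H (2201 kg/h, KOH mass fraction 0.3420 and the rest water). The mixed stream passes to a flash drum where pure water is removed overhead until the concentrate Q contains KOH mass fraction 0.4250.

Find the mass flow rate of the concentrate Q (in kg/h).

KOH entering = 2011×0.139 + 347.4×0.225 + 2201×0.342 = 1110.4 kg/h.
All KOH reports to Q, so Q = 1110.4/0.425 = 2612.8 kg/h.

2613 kg/h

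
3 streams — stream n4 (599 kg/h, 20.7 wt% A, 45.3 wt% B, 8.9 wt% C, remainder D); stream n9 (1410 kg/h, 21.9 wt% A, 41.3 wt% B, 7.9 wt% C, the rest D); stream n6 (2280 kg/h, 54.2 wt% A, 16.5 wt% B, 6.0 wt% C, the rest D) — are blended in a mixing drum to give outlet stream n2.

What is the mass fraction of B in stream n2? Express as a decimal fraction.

Total flow out = 599 + 1410 + 2280 = 4289 kg/h.
B in = 599×0.453 + 1410×0.413 + 2280×0.165 = 1229.9 kg/h.
B mass fraction in n2 = 1229.9/4289 = 0.287.

0.287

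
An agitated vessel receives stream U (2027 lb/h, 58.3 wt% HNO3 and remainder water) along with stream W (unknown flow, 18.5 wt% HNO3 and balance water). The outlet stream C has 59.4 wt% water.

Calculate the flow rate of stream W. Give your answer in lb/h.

Let W be the unknown flow. Total out = 2027 + W.
water balance: 845.26 + 0.815·W = 0.594·(2027 + W)
(0.815 − 0.594)·W = 0.594×2027 − 845.26 = 358.78
W = 358.78 / 0.221 = 1623.4 lb/h

1623 lb/h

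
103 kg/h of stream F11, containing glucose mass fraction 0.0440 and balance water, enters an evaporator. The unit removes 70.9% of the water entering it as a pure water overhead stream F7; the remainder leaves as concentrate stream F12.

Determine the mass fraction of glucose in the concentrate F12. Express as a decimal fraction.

glucose is not removed: 103×0.044 = 4.532 kg/h of glucose enters F12.
water entering = 103×0.956 = 98.468 kg/h; overhead removed = 0.709×98.468 = 69.814 kg/h.
Concentrate = 103 − 69.814 = 33.186 kg/h.
Mass fraction = 4.532/33.186 = 0.1366.

0.1366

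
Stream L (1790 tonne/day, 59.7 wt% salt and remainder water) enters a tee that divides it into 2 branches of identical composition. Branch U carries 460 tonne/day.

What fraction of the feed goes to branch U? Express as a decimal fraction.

Fraction to U = 460/1790 = 0.2570.

0.257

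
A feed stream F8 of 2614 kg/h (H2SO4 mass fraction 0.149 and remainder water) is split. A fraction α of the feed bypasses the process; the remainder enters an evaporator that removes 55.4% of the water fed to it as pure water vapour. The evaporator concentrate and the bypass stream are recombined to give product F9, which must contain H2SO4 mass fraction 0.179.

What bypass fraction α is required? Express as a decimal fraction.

All 2614×0.149 = 389.49 kg/h of H2SO4 reaches F9, so F9 = 389.49/0.179 = 2175.9 kg/h and vapour = 438.1 kg/h.
The evaporator receives (1−α)·2614 of feed at 0.851 water and removes 0.554 of that water:
0.554×0.851×(1−α)×2614 = 438.1
(1−α) = 438.1/1232.4 = 0.3555;  α = 0.6445.

0.645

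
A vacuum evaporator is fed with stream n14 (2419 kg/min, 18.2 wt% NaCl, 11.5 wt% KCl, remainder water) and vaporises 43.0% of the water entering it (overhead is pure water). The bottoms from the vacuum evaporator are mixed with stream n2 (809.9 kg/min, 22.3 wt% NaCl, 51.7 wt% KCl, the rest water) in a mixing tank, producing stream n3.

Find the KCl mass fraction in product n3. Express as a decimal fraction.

0.2790

Vapour removed = 0.430×0.703×2419 = 731.24 kg/min; concentrate = 1687.8 kg/min.
KCl reaching the mixer = 278.19 (from concentrate) + 809.9×0.517 = 696.9 kg/min.
Product flow = 1687.8 + 809.9 = 2497.7 kg/min; KCl fraction = 0.2790.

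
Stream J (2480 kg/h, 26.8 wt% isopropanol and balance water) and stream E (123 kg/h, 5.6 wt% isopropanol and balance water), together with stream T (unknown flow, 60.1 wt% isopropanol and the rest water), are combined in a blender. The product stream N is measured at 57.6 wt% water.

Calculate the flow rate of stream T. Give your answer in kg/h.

2441 kg/h

Let T be the unknown flow. Total out = 2603 + T.
water balance: 1931.5 + 0.399·T = 0.576·(2603 + T)
(0.399 − 0.576)·T = 0.576×2603 − 1931.5 = -432.14
T = -432.14 / -0.177 = 2441.5 kg/h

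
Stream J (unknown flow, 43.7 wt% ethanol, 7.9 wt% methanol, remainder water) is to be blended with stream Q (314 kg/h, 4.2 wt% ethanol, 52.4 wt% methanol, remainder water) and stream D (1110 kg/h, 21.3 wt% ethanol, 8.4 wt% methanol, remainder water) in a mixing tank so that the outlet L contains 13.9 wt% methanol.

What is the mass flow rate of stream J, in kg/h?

Let J be the unknown flow. Total out = 1424 + J.
methanol balance: 257.78 + 0.079·J = 0.139·(1424 + J)
(0.079 − 0.139)·J = 0.139×1424 − 257.78 = -59.84
J = -59.84 / -0.060 = 997.33 kg/h

997.3 kg/h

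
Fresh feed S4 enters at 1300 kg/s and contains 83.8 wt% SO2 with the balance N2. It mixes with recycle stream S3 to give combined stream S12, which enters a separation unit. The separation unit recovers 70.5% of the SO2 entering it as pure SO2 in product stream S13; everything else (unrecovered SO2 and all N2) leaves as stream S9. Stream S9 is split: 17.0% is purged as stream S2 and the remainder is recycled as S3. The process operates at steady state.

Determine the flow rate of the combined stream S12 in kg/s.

N2 enters only via S4 and leaves only via the purge: 1300×0.162 = 0.170×(N2 in S9), and the separation unit passes all N2, so N2 in S12 = N2 in S9 = 1238.8 kg/s.
SO2 in S12: m_A = 1300×0.838 + (1−0.170)·(1−0.705)·m_A, so m_A = 1089.4/0.7551 = 1442.6 kg/s.
S12 = 1442.6 + 1238.8 = 2681.5 kg/s.

2681 kg/s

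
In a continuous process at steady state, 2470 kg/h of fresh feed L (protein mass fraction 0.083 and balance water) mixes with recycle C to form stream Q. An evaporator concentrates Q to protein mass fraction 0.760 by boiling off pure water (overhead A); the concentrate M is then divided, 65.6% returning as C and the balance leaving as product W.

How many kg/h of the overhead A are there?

2200 kg/h

Overall protein balance (none leaves overhead): protein in fresh feed = protein in product, i.e. 2470×0.083 = (1−0.656)·M·0.760.
M = 205.01/(0.760×0.344) = 784.16 kg/h.
Recycle C = 0.656×784.16 = 514.41 kg/h.
Combined feed Q = 2470 + 514.41 = 2984.4 kg/h.
Overhead A = Q − M = 2984.4 − 784.16 = 2200.2 kg/h.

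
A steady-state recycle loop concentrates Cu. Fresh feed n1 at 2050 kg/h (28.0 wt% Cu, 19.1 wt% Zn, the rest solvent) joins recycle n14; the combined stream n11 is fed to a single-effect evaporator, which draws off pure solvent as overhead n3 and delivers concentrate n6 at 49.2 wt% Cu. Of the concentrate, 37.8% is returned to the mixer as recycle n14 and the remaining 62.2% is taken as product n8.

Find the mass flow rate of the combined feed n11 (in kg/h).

2759 kg/h

Overall Cu balance (none leaves overhead): Cu in fresh feed = Cu in product, i.e. 2050×0.280 = (1−0.378)·n6·0.492.
n6 = 574/(0.492×0.622) = 1875.7 kg/h.
Recycle n14 = 0.378×1875.7 = 709 kg/h.
Combined feed n11 = 2050 + 709 = 2759 kg/h.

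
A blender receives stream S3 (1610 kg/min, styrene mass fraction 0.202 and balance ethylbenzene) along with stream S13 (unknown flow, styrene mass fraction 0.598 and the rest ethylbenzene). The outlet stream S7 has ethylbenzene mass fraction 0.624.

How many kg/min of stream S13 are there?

Let S13 be the unknown flow. Total out = 1610 + S13.
ethylbenzene balance: 1284.8 + 0.402·S13 = 0.624·(1610 + S13)
(0.402 − 0.624)·S13 = 0.624×1610 − 1284.8 = -280.14
S13 = -280.14 / -0.222 = 1261.9 kg/min

1262 kg/min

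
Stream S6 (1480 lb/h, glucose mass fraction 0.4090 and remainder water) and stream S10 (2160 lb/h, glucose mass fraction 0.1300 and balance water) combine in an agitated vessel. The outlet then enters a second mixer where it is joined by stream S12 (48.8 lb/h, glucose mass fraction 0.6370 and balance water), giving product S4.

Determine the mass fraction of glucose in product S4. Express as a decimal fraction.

Overall, product flow = 3688.8 lb/h.
glucose in = 1480×0.409 + 2160×0.130 + 48.8×0.637 = 917.21 lb/h.
glucose fraction in S4 = 0.2486.

0.2486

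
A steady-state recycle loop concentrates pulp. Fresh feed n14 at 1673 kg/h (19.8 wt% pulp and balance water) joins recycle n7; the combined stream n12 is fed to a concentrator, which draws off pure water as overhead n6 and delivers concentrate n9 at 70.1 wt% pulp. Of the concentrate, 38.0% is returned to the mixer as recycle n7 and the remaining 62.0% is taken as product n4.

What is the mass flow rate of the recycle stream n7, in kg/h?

289.6 kg/h

Overall pulp balance (none leaves overhead): pulp in fresh feed = pulp in product, i.e. 1673×0.198 = (1−0.380)·n9·0.701.
n9 = 331.25/(0.701×0.620) = 762.17 kg/h.
Recycle n7 = 0.380×762.17 = 289.62 kg/h.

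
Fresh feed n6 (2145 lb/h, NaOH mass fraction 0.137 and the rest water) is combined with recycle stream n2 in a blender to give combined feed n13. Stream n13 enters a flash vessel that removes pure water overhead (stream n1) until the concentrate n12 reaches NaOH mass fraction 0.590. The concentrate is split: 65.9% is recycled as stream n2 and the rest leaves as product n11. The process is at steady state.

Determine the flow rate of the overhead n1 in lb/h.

Overall NaOH balance (none leaves overhead): NaOH in fresh feed = NaOH in product, i.e. 2145×0.137 = (1−0.659)·n12·0.590.
n12 = 293.87/(0.590×0.341) = 1460.6 lb/h.
Recycle n2 = 0.659×1460.6 = 962.56 lb/h.
Combined feed n13 = 2145 + 962.56 = 3107.6 lb/h.
Overhead n1 = n13 − n12 = 3107.6 − 1460.6 = 1646.9 lb/h.

1647 lb/h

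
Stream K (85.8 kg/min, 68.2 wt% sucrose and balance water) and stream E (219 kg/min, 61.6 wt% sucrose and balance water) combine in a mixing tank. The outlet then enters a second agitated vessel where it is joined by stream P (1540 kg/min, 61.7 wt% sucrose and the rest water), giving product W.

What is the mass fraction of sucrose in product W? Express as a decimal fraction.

Overall, product flow = 1844.8 kg/min.
sucrose in = 85.8×0.682 + 219×0.616 + 1540×0.617 = 1143.6 kg/min.
sucrose fraction in W = 0.620.

0.620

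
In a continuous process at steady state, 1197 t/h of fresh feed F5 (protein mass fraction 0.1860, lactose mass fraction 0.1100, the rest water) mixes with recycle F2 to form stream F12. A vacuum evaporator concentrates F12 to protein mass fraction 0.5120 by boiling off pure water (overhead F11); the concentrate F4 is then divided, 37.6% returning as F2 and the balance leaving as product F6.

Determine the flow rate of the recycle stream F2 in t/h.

262 t/h

Overall protein balance (none leaves overhead): protein in fresh feed = protein in product, i.e. 1197×0.186 = (1−0.376)·F4·0.512.
F4 = 222.64/(0.512×0.624) = 696.87 t/h.
Recycle F2 = 0.376×696.87 = 262.02 t/h.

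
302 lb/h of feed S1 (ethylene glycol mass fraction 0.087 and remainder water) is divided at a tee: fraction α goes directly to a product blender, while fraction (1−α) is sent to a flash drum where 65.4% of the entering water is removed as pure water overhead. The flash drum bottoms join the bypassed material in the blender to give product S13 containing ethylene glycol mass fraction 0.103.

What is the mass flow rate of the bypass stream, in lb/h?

223.4 lb/h

All 302×0.087 = 26.274 lb/h of ethylene glycol reaches S13, so S13 = 26.274/0.103 = 255.09 lb/h and vapour = 46.913 lb/h.
The evaporator receives (1−α)·302 of feed at 0.913 water and removes 0.654 of that water:
0.654×0.913×(1−α)×302 = 46.913
(1−α) = 46.913/180.32 = 0.2602;  α = 0.7398.
Bypass flow = 0.7398×302 = 223.43 lb/h.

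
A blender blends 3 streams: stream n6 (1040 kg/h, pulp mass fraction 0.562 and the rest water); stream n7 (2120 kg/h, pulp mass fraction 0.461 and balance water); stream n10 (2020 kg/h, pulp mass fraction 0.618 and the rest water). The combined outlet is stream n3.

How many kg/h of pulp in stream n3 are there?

2810 kg/h

pulp out = pulp in = 1040×0.562 + 2120×0.461 + 2020×0.618 = 2810.2 kg/h.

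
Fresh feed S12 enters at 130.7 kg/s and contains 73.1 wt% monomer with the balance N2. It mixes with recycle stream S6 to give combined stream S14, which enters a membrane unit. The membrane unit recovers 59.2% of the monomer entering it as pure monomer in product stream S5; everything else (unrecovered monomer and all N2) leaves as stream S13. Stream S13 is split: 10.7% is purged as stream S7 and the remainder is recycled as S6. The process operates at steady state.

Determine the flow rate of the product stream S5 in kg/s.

88.98 kg/s

monomer in S14: m_A = 130.7×0.731 + (1−0.107)·(1−0.592)·m_A, so m_A = 95.542/0.6357 = 150.3 kg/s.
Product S5 = 0.592×150.3 = 88.98 kg/s.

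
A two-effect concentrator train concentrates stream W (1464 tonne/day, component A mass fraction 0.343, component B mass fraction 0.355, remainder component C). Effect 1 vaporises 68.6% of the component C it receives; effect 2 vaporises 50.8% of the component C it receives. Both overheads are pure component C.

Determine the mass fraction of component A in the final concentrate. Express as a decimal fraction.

0.461

component C in feed = 1464×0.302 = 442.13 tonne/day.
After stage 1: component C left = (1−0.686)×442.13 = 138.83; stream total = 1160.7 tonne/day.
After stage 2: component C left = (1−0.508)×138.83 = 68.303; final concentrate = 1090.2 tonne/day.
component A fraction = 502.15/1090.2 = 0.461.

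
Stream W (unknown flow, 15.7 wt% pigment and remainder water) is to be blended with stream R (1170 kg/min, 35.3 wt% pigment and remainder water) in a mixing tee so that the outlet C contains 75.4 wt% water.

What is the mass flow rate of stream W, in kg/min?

Let W be the unknown flow. Total out = 1170 + W.
water balance: 756.99 + 0.843·W = 0.754·(1170 + W)
(0.843 − 0.754)·W = 0.754×1170 − 756.99 = 125.19
W = 125.19 / 0.089 = 1406.6 kg/min

1407 kg/min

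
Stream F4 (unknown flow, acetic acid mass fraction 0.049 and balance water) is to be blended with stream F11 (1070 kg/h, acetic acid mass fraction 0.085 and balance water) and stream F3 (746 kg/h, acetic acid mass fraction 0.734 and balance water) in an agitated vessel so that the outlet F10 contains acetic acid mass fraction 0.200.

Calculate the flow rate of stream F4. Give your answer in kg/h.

1823 kg/h

Let F4 be the unknown flow. Total out = 1816 + F4.
acetic acid balance: 638.51 + 0.049·F4 = 0.200·(1816 + F4)
(0.049 − 0.200)·F4 = 0.200×1816 − 638.51 = -275.31
F4 = -275.31 / -0.151 = 1823.3 kg/h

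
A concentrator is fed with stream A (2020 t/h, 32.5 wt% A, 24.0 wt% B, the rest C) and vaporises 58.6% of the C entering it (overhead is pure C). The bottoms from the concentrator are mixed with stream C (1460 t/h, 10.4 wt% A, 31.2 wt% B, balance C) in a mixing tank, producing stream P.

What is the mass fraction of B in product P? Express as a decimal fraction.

0.3171

Vapour removed = 0.586×0.435×2020 = 514.92 t/h; concentrate = 1505.1 t/h.
B reaching the mixer = 484.8 (from concentrate) + 1460×0.312 = 940.32 t/h.
Product flow = 1505.1 + 1460 = 2965.1 t/h; B fraction = 0.3171.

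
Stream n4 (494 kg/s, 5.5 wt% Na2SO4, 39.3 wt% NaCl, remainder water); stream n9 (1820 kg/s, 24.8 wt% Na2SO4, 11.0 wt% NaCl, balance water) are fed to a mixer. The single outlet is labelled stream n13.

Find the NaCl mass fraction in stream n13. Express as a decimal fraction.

Total flow out = 494 + 1820 = 2314 kg/s.
NaCl in = 494×0.393 + 1820×0.110 = 394.34 kg/s.
NaCl mass fraction in n13 = 394.34/2314 = 0.170.

0.170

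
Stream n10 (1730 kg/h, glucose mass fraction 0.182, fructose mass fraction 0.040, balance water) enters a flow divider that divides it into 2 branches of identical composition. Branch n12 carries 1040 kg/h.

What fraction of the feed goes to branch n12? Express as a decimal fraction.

Fraction to n12 = 1040/1730 = 0.6012.

0.601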